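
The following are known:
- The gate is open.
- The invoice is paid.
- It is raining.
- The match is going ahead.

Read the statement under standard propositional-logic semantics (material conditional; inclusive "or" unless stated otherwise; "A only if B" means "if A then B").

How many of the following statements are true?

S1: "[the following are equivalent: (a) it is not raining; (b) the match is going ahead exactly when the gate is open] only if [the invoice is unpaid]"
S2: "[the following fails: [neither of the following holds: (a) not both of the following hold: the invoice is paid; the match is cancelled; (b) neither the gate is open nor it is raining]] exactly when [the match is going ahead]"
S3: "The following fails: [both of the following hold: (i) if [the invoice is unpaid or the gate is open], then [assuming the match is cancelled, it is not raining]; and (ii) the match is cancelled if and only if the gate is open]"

3

Let Q = "it is raining" (True), N = "the match is cancelled" (False), K = "the gate is open" (True), R = "the invoice is paid" (True).

S1: This is (not Q iff (not N iff K)) -> not R.

not Q = not True = False
not N = not False = True
not N iff K = True iff True = True
not Q iff (not N iff K) = False iff True = False
not R = not True = False
(not Q iff (not N iff K)) -> not R = False -> False = True
Thus S1 is true.

S2: In symbols: not ((R nand N) nor (K nor Q)) iff not N

R nand N = True nand False = True
K nor Q = True nor True = False
(R nand N) nor (K nor Q) = True nor False = False
not ((R nand N) nor (K nor Q)) = not False = True
not N = not False = True
not ((R nand N) nor (K nor Q)) iff not N = True iff True = True
Thus S2 is true.

S3: In symbols: not (((not R or K) -> (N -> not Q)) and (N iff K))

not R = not True = False
not R or K = False or True = True
not Q = not True = False
N -> not Q = False -> False = True
(not R or K) -> (N -> not Q) = True -> True = True
N iff K = False iff True = False
((not R or K) -> (N -> not Q)) and (N iff K) = True and False = False
not (((not R or K) -> (N -> not Q)) and (N iff K)) = not False = True
Hence S3 is true.

3 of the 3 statements are true (S1, S2, S3).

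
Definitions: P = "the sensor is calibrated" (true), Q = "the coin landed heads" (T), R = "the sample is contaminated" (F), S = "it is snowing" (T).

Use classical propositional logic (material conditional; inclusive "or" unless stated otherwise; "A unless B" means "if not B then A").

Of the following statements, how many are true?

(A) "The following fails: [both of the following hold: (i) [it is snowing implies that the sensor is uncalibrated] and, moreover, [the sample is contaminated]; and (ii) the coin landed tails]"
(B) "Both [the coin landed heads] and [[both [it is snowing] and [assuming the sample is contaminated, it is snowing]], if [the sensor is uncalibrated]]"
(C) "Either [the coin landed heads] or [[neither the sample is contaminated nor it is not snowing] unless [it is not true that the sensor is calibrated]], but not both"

2

(A): In symbols: not (((S -> not P) and R) and not Q)

not P = not True = False
S -> not P = True -> False = False
(S -> not P) and R = False and False = False
not Q = not True = False
((S -> not P) and R) and not Q = False and False = False
not (((S -> not P) and R) and not Q) = not False = True
Thus (A) is true.

(B): In symbols: Q and (not P -> (S and (R -> S)))

not P = not True = False
R -> S = False -> True = True
S and (R -> S) = True and True = True
not P -> (S and (R -> S)) = False -> True = True
Q and (not P -> (S and (R -> S))) = True and True = True
Thus (B) is true.

(C): Formalization: Q xor ((R nor not S) or not P)

not S = not True = False
R nor not S = False nor False = True
not P = not True = False
(R nor not S) or not P = True or False = True
Q xor ((R nor not S) or not P) = True xor True = False
Hence (C) is false.

2 of the 3 statements are true ((A), (B)).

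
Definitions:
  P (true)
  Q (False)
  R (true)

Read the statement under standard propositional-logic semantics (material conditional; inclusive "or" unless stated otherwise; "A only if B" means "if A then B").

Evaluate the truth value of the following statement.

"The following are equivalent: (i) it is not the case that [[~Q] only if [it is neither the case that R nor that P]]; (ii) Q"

False.

In symbols: not (not Q -> (R nor P)) iff Q

not Q = not False = True
R nor P = True nor True = False
not Q -> (R nor P) = True -> False = False
not (not Q -> (R nor P)) = not False = True
not (not Q -> (R nor P)) iff Q = True iff False = False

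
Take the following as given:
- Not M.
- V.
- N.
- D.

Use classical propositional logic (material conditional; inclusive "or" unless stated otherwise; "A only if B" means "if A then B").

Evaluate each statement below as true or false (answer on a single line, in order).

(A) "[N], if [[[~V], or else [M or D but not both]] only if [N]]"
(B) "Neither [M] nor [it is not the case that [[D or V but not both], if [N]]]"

(A): Formalization: ((¬V ∨ (M ⊕ D)) → N) → N

¬V = ¬T = F
M ⊕ D = F ⊕ T = T
¬V ∨ (M ⊕ D) = F ∨ T = T
(¬V ∨ (M ⊕ D)) → N = T → T = T
((¬V ∨ (M ⊕ D)) → N) → N = T → T = T
So (A) is true.

(B): Formalization: M ↓ ¬(N → (D ⊕ V))

D ⊕ V = T ⊕ T = F
N → (D ⊕ V) = T → F = F
¬(N → (D ⊕ V)) = ¬F = T
M ↓ ¬(N → (D ⊕ V)) = F ↓ T = F
So (B) is false.

(A) true, (B) false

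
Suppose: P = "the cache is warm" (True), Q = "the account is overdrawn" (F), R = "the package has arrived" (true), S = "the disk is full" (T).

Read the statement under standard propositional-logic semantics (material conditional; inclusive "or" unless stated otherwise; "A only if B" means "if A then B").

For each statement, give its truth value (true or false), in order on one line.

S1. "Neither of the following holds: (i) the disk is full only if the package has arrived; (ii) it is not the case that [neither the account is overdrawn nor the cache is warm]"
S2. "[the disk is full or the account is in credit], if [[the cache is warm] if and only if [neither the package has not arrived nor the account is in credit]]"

S1: Parsed as (S -> R) nor not (Q nor P)

S -> R = True -> True = True
Q nor P = False nor True = False
not (Q nor P) = not False = True
(S -> R) nor not (Q nor P) = True nor True = False
So S1 is false.

S2: This is (P iff (not R nor not Q)) -> (S or not Q).

not R = not True = False
not Q = not False = True
not R nor not Q = False nor True = False
P iff (not R nor not Q) = True iff False = False
not Q = not False = True
S or not Q = True or True = True
(P iff (not R nor not Q)) -> (S or not Q) = False -> True = True
Thus S2 is true.

S1 false, S2 true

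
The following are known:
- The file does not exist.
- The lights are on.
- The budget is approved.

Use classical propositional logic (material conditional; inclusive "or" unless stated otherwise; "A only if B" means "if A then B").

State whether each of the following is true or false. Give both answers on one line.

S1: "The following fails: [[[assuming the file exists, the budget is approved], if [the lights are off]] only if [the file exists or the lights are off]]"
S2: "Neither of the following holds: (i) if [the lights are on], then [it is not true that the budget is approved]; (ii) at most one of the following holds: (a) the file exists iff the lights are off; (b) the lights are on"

S1 T / S2 T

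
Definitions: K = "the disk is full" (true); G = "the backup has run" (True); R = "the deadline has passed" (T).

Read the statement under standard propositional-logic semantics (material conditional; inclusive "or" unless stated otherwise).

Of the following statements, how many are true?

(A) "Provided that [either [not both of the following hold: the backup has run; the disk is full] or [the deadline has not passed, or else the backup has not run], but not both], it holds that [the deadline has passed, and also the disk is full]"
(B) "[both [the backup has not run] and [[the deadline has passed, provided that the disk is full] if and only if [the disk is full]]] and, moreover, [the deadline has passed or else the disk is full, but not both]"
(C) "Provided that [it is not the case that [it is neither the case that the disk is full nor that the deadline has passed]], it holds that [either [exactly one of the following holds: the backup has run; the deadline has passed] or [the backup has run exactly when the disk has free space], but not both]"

1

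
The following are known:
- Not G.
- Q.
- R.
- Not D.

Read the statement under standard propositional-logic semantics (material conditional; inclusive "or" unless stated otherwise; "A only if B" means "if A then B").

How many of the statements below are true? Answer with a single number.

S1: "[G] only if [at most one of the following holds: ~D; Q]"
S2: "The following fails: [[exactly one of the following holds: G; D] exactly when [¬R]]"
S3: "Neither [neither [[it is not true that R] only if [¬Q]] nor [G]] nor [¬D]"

S1: This is G → (¬D ↑ Q).

¬D = ¬F = T
¬D ↑ Q = T ↑ T = F
G → (¬D ↑ Q) = F → F = T
Thus S1 is true.

S2: Parsed as ¬((G ⊕ D) ↔ ¬R)

G ⊕ D = F ⊕ F = F
¬R = ¬T = F
(G ⊕ D) ↔ ¬R = F ↔ F = T
¬((G ⊕ D) ↔ ¬R) = ¬T = F
Thus S2 is false.

S3: In symbols: ((¬R → ¬Q) ↓ G) ↓ ¬D

¬R = ¬T = F
¬Q = ¬T = F
¬R → ¬Q = F → F = T
(¬R → ¬Q) ↓ G = T ↓ F = F
¬D = ¬F = T
((¬R → ¬Q) ↓ G) ↓ ¬D = F ↓ T = F
Hence S3 is false.

Count: 1.

1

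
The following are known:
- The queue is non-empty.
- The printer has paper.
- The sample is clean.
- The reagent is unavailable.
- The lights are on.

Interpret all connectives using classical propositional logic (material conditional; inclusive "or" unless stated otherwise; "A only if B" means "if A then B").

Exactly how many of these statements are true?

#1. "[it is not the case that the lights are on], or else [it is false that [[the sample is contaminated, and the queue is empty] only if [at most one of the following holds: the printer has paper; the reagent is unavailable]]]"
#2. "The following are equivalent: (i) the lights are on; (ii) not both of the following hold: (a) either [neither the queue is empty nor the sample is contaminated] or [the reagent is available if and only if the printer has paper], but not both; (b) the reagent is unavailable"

0

Let L = "the lights are on" (True), D = "the sample is contaminated" (False), K = "the queue is empty" (False), W = "the printer has paper" (True), V = "the reagent is available" (False).

#1: Formalization: not L or not ((D and K) -> (W nand not V))

not L = not True = False
D and K = False and False = False
not V = not False = True
W nand not V = True nand True = False
(D and K) -> (W nand not V) = False -> False = True
not ((D and K) -> (W nand not V)) = not True = False
not L or not ((D and K) -> (W nand not V)) = False or False = False
Hence #1 is false.

#2: This is L iff (((K nor D) xor (V iff W)) nand not V).

K nor D = False nor False = True
V iff W = False iff True = False
(K nor D) xor (V iff W) = True xor False = True
not V = not False = True
((K nor D) xor (V iff W)) nand not V = True nand True = False
L iff (((K nor D) xor (V iff W)) nand not V) = True iff False = False
So #2 is false.

True statements: 0 (none).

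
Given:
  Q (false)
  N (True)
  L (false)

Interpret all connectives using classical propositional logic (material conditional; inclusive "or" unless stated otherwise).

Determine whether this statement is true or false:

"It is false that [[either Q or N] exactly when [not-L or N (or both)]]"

This is ¬((Q ∨ N) ↔ (¬L ∨ N)).

Q ∨ N = F ∨ T = T
¬L = ¬F = T
¬L ∨ N = T ∨ T = T
(Q ∨ N) ↔ (¬L ∨ N) = T ↔ T = T
¬((Q ∨ N) ↔ (¬L ∨ N)) = ¬T = F

False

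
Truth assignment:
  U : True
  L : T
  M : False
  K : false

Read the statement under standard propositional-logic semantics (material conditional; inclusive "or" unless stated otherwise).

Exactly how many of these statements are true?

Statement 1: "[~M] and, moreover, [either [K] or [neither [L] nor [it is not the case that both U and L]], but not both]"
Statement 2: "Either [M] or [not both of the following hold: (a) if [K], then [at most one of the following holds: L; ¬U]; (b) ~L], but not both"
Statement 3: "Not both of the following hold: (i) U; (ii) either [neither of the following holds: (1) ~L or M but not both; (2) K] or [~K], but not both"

2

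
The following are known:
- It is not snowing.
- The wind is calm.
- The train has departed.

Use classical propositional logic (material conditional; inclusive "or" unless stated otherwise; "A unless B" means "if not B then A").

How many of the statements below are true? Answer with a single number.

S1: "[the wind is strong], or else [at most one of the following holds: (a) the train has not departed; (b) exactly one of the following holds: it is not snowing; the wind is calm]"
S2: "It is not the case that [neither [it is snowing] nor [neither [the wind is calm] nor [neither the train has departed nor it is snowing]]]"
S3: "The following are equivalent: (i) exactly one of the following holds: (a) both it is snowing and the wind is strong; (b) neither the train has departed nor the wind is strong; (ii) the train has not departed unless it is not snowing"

Let R = "the wind is strong" (False), G = "the train has departed" (True), V = "it is snowing" (False).

S1: Parsed as R or (not G nand (not V xor not R))

not G = not True = False
not V = not False = True
not R = not False = True
not V xor not R = True xor True = False
not G nand (not V xor not R) = False nand False = True
R or (not G nand (not V xor not R)) = False or True = True
Hence S1 is true.

S2: Parsed as not (V nor (not R nor (G nor V)))

not R = not False = True
G nor V = True nor False = False
not R nor (G nor V) = True nor False = False
V nor (not R nor (G nor V)) = False nor False = True
not (V nor (not R nor (G nor V))) = not True = False
So S2 is false.

S3: Formalization: ((V and R) xor (G nor R)) iff (not G or not V)

V and R = False and False = False
G nor R = True nor False = False
(V and R) xor (G nor R) = False xor False = False
not G = not True = False
not V = not False = True
not G or not V = False or True = True
((V and R) xor (G nor R)) iff (not G or not V) = False iff True = False
Hence S3 is false.

1 of the 3 statements is true.

1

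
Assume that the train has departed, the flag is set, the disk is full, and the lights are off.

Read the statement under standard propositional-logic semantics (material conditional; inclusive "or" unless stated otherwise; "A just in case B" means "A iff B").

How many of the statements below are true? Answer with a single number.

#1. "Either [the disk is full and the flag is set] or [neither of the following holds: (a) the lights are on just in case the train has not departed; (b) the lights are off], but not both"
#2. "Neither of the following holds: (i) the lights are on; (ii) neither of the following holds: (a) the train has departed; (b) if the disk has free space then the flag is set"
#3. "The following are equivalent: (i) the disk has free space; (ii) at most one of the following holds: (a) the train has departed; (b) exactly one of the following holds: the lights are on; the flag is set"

Let K = "the disk is full" (T), N = "the flag is set" (T), R = "the lights are on" (F), M = "the train has departed" (T).

#1: Formalization: (K ∧ N) ⊕ ((R ↔ ¬M) ↓ ¬R)

K ∧ N = T ∧ T = T
¬M = ¬T = F
R ↔ ¬M = F ↔ F = T
¬R = ¬F = T
(R ↔ ¬M) ↓ ¬R = T ↓ T = F
(K ∧ N) ⊕ ((R ↔ ¬M) ↓ ¬R) = T ⊕ F = T
Thus #1 is true.

#2: This is R ↓ (M ↓ (¬K → N)).

¬K = ¬T = F
¬K → N = F → T = T
M ↓ (¬K → N) = T ↓ T = F
R ↓ (M ↓ (¬K → N)) = F ↓ F = T
So #2 is true.

#3: Formalization: ¬K ↔ (M ↑ (R ⊕ N))

¬K = ¬T = F
R ⊕ N = F ⊕ T = T
M ↑ (R ⊕ N) = T ↑ T = F
¬K ↔ (M ↑ (R ⊕ N)) = F ↔ F = T
Hence #3 is true.

3 of the 3 statements are true (#1, #2, #3).

3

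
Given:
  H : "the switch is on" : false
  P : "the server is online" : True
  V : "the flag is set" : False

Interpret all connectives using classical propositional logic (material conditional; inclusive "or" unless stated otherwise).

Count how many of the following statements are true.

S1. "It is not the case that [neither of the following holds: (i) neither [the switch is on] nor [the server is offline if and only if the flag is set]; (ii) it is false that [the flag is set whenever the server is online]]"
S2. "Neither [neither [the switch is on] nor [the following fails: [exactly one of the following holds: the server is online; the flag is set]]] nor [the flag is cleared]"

1

S1: Formalization: ~((H nor (~P <-> V)) nor ~(P -> V))

~P = ~T = F
~P <-> V = F <-> F = T
H nor (~P <-> V) = F nor T = F
P -> V = T -> F = F
~(P -> V) = ~F = T
(H nor (~P <-> V)) nor ~(P -> V) = F nor T = F
~((H nor (~P <-> V)) nor ~(P -> V)) = ~F = T
So S1 is true.

S2: Formalization: (H nor ~(P xor V)) nor ~V

P xor V = T xor F = T
~(P xor V) = ~T = F
H nor ~(P xor V) = F nor F = T
~V = ~F = T
(H nor ~(P xor V)) nor ~V = T nor T = F
Thus S2 is false.

True statements: 1 (S1).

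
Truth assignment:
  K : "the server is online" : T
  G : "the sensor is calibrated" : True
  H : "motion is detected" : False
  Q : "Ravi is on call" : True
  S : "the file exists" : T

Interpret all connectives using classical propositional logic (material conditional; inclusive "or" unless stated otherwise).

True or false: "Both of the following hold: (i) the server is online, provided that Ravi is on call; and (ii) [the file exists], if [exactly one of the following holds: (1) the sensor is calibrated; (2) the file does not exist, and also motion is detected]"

Values: Q=T, K=T, G=T, S=T, H=F.
Formalization: (Q → K) ∧ ((G ⊕ (¬S ∧ H)) → S)

Q → K = T → T = T
¬S = ¬T = F
¬S ∧ H = F ∧ F = F
G ⊕ (¬S ∧ H) = T ⊕ F = T
(G ⊕ (¬S ∧ H)) → S = T → T = T
(Q → K) ∧ ((G ⊕ (¬S ∧ H)) → S) = T ∧ T = T

True.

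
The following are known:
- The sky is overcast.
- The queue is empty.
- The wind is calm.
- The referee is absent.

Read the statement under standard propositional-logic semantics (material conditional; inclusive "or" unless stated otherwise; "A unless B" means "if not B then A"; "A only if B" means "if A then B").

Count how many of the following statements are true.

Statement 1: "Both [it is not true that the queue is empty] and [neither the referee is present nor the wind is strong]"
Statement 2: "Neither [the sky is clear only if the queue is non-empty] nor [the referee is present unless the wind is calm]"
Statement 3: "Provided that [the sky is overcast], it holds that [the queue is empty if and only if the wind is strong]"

0

Let Q = "the queue is empty" (T), S = "the referee is present" (F), R = "the wind is strong" (F), P = "the sky is overcast" (T).

Statement 1: This is ~Q & (S nor R).

~Q = ~T = F
S nor R = F nor F = T
~Q & (S nor R) = F & T = F
Hence Statement 1 is false.

Statement 2: Parsed as (~P -> ~Q) nor (S | ~R)

~P = ~T = F
~Q = ~T = F
~P -> ~Q = F -> F = T
~R = ~F = T
S | ~R = F | T = T
(~P -> ~Q) nor (S | ~R) = T nor T = F
Thus Statement 2 is false.

Statement 3: In symbols: P -> (Q <-> R)

Q <-> R = T <-> F = F
P -> (Q <-> R) = T -> F = F
Thus Statement 3 is false.

True statements: 0 (none).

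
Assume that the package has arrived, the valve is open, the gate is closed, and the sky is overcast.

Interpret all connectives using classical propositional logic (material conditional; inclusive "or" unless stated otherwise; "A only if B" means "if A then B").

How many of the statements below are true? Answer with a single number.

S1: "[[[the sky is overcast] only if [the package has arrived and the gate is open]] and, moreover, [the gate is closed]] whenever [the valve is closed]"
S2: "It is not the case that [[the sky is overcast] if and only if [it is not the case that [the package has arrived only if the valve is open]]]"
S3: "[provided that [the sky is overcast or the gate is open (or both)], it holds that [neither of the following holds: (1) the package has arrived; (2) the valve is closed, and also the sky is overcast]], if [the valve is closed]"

Let Q = "the valve is open" (T), D = "the sky is overcast" (T), L = "the package has arrived" (T), U = "the gate is open" (F).

S1: Formalization: ~Q -> ((D -> (L & U)) & ~U)

~Q = ~T = F
L & U = T & F = F
D -> (L & U) = T -> F = F
~U = ~F = T
(D -> (L & U)) & ~U = F & T = F
~Q -> ((D -> (L & U)) & ~U) = F -> F = T
Hence S1 is true.

S2: In symbols: ~(D <-> ~(L -> Q))

L -> Q = T -> T = T
~(L -> Q) = ~T = F
D <-> ~(L -> Q) = T <-> F = F
~(D <-> ~(L -> Q)) = ~F = T
Hence S2 is true.

S3: Parsed as ~Q -> ((D | U) -> (L nor (~Q & D)))

~Q = ~T = F
D | U = T | F = T
~Q = ~T = F
~Q & D = F & T = F
L nor (~Q & D) = T nor F = F
(D | U) -> (L nor (~Q & D)) = T -> F = F
~Q -> ((D | U) -> (L nor (~Q & D))) = F -> F = T
So S3 is true.

True statements: 3 (S1, S2, S3).

3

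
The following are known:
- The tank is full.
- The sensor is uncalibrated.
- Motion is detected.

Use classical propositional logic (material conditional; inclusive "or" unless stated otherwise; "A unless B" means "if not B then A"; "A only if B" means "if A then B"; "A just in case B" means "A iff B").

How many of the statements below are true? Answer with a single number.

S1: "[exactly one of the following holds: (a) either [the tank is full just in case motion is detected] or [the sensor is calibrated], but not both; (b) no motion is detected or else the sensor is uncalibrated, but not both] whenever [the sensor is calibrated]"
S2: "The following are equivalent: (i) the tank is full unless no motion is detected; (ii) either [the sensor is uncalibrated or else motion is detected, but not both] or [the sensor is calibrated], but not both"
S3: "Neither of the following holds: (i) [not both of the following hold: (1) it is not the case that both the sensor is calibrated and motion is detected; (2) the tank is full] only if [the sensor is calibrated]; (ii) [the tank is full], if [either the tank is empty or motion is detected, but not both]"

1

Let Q = "the sensor is calibrated" (F), K = "the tank is full" (T), R = "motion is detected" (T).

S1: Formalization: Q → (((K ↔ R) ⊕ Q) ⊕ (¬R ⊕ ¬Q))

K ↔ R = T ↔ T = T
(K ↔ R) ⊕ Q = T ⊕ F = T
¬R = ¬T = F
¬Q = ¬F = T
¬R ⊕ ¬Q = F ⊕ T = T
((K ↔ R) ⊕ Q) ⊕ (¬R ⊕ ¬Q) = T ⊕ T = F
Q → (((K ↔ R) ⊕ Q) ⊕ (¬R ⊕ ¬Q)) = F → F = T
So S1 is true.

S2: Parsed as (K ∨ ¬R) ↔ ((¬Q ⊕ R) ⊕ Q)

¬R = ¬T = F
K ∨ ¬R = T ∨ F = T
¬Q = ¬F = T
¬Q ⊕ R = T ⊕ T = F
(¬Q ⊕ R) ⊕ Q = F ⊕ F = F
(K ∨ ¬R) ↔ ((¬Q ⊕ R) ⊕ Q) = T ↔ F = F
Hence S2 is false.

S3: This is (((Q ↑ R) ↑ K) → Q) ↓ ((¬K ⊕ R) → K).

Q ↑ R = F ↑ T = T
(Q ↑ R) ↑ K = T ↑ T = F
((Q ↑ R) ↑ K) → Q = F → F = T
¬K = ¬T = F
¬K ⊕ R = F ⊕ T = T
(¬K ⊕ R) → K = T → T = T
(((Q ↑ R) ↑ K) → Q) ↓ ((¬K ⊕ R) → K) = T ↓ T = F
Thus S3 is false.

Count: 1.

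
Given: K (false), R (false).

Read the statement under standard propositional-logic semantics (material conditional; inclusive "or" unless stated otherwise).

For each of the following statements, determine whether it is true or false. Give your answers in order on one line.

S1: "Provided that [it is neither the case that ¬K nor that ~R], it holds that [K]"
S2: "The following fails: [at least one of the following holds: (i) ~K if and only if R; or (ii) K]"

S1: This is (~K nor ~R) -> K.

~K = ~F = T
~R = ~F = T
~K nor ~R = T nor T = F
(~K nor ~R) -> K = F -> F = T
Hence S1 is true.

S2: Formalization: ~((~K <-> R) | K)

~K = ~F = T
~K <-> R = T <-> F = F
(~K <-> R) | K = F | F = F
~((~K <-> R) | K) = ~F = T
Thus S2 is true.

S1 true / S2 true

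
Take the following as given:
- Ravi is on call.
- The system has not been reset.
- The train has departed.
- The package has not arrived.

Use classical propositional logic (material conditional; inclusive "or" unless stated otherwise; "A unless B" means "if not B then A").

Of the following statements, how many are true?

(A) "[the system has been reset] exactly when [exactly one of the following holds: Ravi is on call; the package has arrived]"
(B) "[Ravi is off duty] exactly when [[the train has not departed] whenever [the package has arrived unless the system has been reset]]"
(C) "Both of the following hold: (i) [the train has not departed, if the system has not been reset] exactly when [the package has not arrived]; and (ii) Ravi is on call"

0

Let D = "the system has been reset" (F), S = "Ravi is on call" (T), L = "the package has arrived" (F), N = "the train has departed" (T).

(A): This is D ↔ (S ⊕ L).

S ⊕ L = T ⊕ F = T
D ↔ (S ⊕ L) = F ↔ T = F
Hence (A) is false.

(B): This is ¬S ↔ ((L ∨ D) → ¬N).

¬S = ¬T = F
L ∨ D = F ∨ F = F
¬N = ¬T = F
(L ∨ D) → ¬N = F → F = T
¬S ↔ ((L ∨ D) → ¬N) = F ↔ T = F
So (B) is false.

(C): Formalization: ((¬D → ¬N) ↔ ¬L) ∧ S

¬D = ¬F = T
¬N = ¬T = F
¬D → ¬N = T → F = F
¬L = ¬F = T
(¬D → ¬N) ↔ ¬L = F ↔ T = F
((¬D → ¬N) ↔ ¬L) ∧ S = F ∧ T = F
So (C) is false.

0 of the 3 statements are true (none).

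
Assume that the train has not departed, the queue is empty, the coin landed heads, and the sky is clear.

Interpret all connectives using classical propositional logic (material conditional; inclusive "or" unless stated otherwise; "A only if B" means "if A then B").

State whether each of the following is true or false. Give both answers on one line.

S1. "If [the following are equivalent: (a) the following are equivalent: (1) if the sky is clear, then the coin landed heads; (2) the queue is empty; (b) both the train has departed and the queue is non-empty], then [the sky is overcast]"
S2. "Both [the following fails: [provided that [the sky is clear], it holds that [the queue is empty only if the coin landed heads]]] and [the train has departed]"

S1 true; S2 false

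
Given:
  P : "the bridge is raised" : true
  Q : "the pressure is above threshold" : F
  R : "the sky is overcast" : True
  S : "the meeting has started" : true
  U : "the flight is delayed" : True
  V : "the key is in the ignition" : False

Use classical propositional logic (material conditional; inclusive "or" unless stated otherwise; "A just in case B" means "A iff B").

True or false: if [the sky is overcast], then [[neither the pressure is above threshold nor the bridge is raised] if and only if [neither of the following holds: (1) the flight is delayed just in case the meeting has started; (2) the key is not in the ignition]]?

true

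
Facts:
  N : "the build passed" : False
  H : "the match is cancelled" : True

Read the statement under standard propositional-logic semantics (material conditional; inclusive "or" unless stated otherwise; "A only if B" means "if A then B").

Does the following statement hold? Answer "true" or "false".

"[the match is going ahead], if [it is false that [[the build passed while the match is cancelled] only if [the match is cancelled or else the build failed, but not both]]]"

Formalization: not ((N and H) -> (H xor not N)) -> not H

N and H = False and True = False
not N = not False = True
H xor not N = True xor True = False
(N and H) -> (H xor not N) = False -> False = True
not ((N and H) -> (H xor not N)) = not True = False
not H = not True = False
not ((N and H) -> (H xor not N)) -> not H = False -> False = True

True.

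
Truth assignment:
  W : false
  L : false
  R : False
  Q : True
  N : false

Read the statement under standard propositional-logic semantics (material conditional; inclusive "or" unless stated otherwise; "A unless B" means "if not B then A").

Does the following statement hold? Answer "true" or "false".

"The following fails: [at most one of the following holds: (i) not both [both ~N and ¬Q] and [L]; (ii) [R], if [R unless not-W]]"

Values: N=F, Q=T, L=F, R=F, W=F.
Parsed as ~(((~N & ~Q) nand L) nand ((R | ~W) -> R))

~N = ~F = T
~Q = ~T = F
~N & ~Q = T & F = F
(~N & ~Q) nand L = F nand F = T
~W = ~F = T
R | ~W = F | T = T
(R | ~W) -> R = T -> F = F
((~N & ~Q) nand L) nand ((R | ~W) -> R) = T nand F = T
~(((~N & ~Q) nand L) nand ((R | ~W) -> R)) = ~T = F

False.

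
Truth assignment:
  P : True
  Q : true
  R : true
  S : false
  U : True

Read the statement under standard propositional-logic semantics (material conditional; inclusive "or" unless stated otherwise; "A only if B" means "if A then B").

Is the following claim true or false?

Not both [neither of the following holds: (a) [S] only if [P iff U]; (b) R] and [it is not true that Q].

The statement is true.

In symbols: ((S -> (P <-> U)) nor R) nand ~Q

P <-> U = T <-> T = T
S -> (P <-> U) = F -> T = T
(S -> (P <-> U)) nor R = T nor T = F
~Q = ~T = F
((S -> (P <-> U)) nor R) nand ~Q = F nand F = T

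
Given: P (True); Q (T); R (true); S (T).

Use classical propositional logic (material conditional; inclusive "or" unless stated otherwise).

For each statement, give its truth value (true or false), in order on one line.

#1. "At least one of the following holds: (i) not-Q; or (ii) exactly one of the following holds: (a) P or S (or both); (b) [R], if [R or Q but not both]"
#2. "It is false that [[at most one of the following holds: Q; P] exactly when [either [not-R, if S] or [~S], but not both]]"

#1 false / #2 false

#1: Parsed as ~Q | ((P | S) xor ((R xor Q) -> R))

~Q = ~T = F
P | S = T | T = T
R xor Q = T xor T = F
(R xor Q) -> R = F -> T = T
(P | S) xor ((R xor Q) -> R) = T xor T = F
~Q | ((P | S) xor ((R xor Q) -> R)) = F | F = F
Thus #1 is false.

#2: In symbols: ~((Q nand P) <-> ((S -> ~R) xor ~S))

Q nand P = T nand T = F
~R = ~T = F
S -> ~R = T -> F = F
~S = ~T = F
(S -> ~R) xor ~S = F xor F = F
(Q nand P) <-> ((S -> ~R) xor ~S) = F <-> F = T
~((Q nand P) <-> ((S -> ~R) xor ~S)) = ~T = F
Hence #2 is false.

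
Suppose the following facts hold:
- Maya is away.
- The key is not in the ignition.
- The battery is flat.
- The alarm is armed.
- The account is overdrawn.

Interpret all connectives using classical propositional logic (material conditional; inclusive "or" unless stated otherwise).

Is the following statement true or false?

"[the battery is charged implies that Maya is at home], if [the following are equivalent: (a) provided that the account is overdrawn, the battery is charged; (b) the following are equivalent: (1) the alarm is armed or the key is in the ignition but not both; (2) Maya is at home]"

True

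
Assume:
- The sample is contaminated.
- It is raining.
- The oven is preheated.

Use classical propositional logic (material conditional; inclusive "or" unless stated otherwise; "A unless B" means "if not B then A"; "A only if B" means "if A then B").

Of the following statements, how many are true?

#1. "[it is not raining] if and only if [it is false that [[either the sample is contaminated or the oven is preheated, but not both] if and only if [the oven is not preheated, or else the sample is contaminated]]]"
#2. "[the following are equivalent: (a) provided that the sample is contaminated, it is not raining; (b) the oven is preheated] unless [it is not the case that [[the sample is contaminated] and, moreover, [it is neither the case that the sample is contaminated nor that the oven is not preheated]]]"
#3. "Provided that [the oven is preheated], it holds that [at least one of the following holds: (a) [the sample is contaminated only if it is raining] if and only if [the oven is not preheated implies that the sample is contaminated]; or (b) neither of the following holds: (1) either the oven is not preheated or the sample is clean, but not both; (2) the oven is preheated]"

2

Let G = "it is raining" (T), L = "the sample is contaminated" (T), N = "the oven is preheated" (T).

#1: Formalization: ~G <-> ~((L xor N) <-> (~N | L))

~G = ~T = F
L xor N = T xor T = F
~N = ~T = F
~N | L = F | T = T
(L xor N) <-> (~N | L) = F <-> T = F
~((L xor N) <-> (~N | L)) = ~F = T
~G <-> ~((L xor N) <-> (~N | L)) = F <-> T = F
Hence #1 is false.

#2: Parsed as ((L -> ~G) <-> N) | ~(L & (L nor ~N))

~G = ~T = F
L -> ~G = T -> F = F
(L -> ~G) <-> N = F <-> T = F
~N = ~T = F
L nor ~N = T nor F = F
L & (L nor ~N) = T & F = F
~(L & (L nor ~N)) = ~F = T
((L -> ~G) <-> N) | ~(L & (L nor ~N)) = F | T = T
So #2 is true.

#3: Formalization: N -> (((L -> G) <-> (~N -> L)) | ((~N xor ~L) nor N))

L -> G = T -> T = T
~N = ~T = F
~N -> L = F -> T = T
(L -> G) <-> (~N -> L) = T <-> T = T
~N = ~T = F
~L = ~T = F
~N xor ~L = F xor F = F
(~N xor ~L) nor N = F nor T = F
((L -> G) <-> (~N -> L)) | ((~N xor ~L) nor N) = T | F = T
N -> (((L -> G) <-> (~N -> L)) | ((~N xor ~L) nor N)) = T -> T = T
Hence #3 is true.

2 of the 3 statements are true.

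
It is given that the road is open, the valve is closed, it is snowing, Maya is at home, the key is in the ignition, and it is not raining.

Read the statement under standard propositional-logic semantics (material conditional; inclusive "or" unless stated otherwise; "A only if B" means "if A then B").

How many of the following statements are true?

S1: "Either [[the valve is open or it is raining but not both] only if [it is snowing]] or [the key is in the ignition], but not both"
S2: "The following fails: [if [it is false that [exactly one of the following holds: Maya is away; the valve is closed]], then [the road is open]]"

0

Let K = "the valve is open" (F), P = "it is raining" (F), W = "it is snowing" (T), D = "the key is in the ignition" (T), R = "Maya is at home" (T), H = "the road is closed" (F).

S1: Formalization: ((K xor P) -> W) xor D

K xor P = F xor F = F
(K xor P) -> W = F -> T = T
((K xor P) -> W) xor D = T xor T = F
Hence S1 is false.

S2: Formalization: ~(~(~R xor ~K) -> ~H)

~R = ~T = F
~K = ~F = T
~R xor ~K = F xor T = T
~(~R xor ~K) = ~T = F
~H = ~F = T
~(~R xor ~K) -> ~H = F -> T = T
~(~(~R xor ~K) -> ~H) = ~T = F
Hence S2 is false.

0 of the 2 statements are true (none).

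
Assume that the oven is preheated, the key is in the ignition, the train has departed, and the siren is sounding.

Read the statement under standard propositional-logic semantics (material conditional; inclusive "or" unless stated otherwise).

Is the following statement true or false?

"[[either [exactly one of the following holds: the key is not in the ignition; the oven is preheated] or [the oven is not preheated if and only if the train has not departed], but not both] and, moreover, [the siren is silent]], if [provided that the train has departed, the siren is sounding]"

Let P = "the train has departed" (True), D = "the siren is sounding" (True), M = "the key is in the ignition" (True), S = "the oven is preheated" (True).
In symbols: (P -> D) -> (((not M xor S) xor (not S iff not P)) and not D)

P -> D = True -> True = True
not M = not True = False
not M xor S = False xor True = True
not S = not True = False
not P = not True = False
not S iff not P = False iff False = True
(not M xor S) xor (not S iff not P) = True xor True = False
not D = not True = False
((not M xor S) xor (not S iff not P)) and not D = False and False = False
(P -> D) -> (((not M xor S) xor (not S iff not P)) and not D) = True -> False = False

False.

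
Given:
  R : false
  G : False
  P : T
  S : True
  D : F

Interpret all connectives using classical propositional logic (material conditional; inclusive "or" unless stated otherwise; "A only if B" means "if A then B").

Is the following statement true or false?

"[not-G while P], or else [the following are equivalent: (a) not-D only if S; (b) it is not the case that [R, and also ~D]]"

In symbols: (not G and P) or ((not D -> S) iff not (R and not D))

not G = not False = True
not G and P = True and True = True
not D = not False = True
not D -> S = True -> True = True
not D = not False = True
R and not D = False and True = False
not (R and not D) = not False = True
(not D -> S) iff not (R and not D) = True iff True = True
(not G and P) or ((not D -> S) iff not (R and not D)) = True or True = True

true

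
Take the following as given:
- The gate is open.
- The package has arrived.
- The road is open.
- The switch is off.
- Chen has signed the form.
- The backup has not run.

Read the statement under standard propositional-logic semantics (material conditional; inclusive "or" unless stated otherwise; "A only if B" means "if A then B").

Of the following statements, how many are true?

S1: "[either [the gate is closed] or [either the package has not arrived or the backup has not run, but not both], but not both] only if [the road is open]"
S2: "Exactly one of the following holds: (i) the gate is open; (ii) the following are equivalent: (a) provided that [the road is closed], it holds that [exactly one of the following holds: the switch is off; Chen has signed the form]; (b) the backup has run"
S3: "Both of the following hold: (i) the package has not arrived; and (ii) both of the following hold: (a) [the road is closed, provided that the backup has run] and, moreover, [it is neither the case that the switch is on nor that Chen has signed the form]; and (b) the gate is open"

2

Let P = "the gate is open" (True), Q = "the package has arrived" (True), V = "the backup has run" (False), R = "the road is closed" (False), S = "the switch is on" (False), U = "Chen has signed the form" (True).

S1: In symbols: (not P xor (not Q xor not V)) -> not R

not P = not True = False
not Q = not True = False
not V = not False = True
not Q xor not V = False xor True = True
not P xor (not Q xor not V) = False xor True = True
not R = not False = True
(not P xor (not Q xor not V)) -> not R = True -> True = True
So S1 is true.

S2: In symbols: P xor ((R -> (not S xor U)) iff V)

not S = not False = True
not S xor U = True xor True = False
R -> (not S xor U) = False -> False = True
(R -> (not S xor U)) iff V = True iff False = False
P xor ((R -> (not S xor U)) iff V) = True xor False = True
So S2 is true.

S3: In symbols: not Q and (((V -> R) and (S nor U)) and P)

not Q = not True = False
V -> R = False -> False = True
S nor U = False nor True = False
(V -> R) and (S nor U) = True and False = False
((V -> R) and (S nor U)) and P = False and True = False
not Q and (((V -> R) and (S nor U)) and P) = False and False = False
Hence S3 is false.

2 of the 3 statements are true (S1, S2).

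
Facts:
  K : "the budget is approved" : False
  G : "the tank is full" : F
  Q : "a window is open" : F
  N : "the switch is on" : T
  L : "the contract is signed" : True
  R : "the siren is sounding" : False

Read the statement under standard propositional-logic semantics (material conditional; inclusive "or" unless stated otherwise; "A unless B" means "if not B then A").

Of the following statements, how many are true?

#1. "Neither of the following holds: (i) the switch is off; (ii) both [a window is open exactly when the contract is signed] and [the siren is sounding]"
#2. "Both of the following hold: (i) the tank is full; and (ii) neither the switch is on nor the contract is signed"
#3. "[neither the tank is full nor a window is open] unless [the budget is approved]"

#1: This is ¬N ↓ ((Q ↔ L) ∧ R).

¬N = ¬T = F
Q ↔ L = F ↔ T = F
(Q ↔ L) ∧ R = F ∧ F = F
¬N ↓ ((Q ↔ L) ∧ R) = F ↓ F = T
Hence #1 is true.

#2: This is G ∧ (N ↓ L).

N ↓ L = T ↓ T = F
G ∧ (N ↓ L) = F ∧ F = F
Thus #2 is false.

#3: Parsed as (G ↓ Q) ∨ K

G ↓ Q = F ↓ F = T
(G ↓ Q) ∨ K = T ∨ F = T
Hence #3 is true.

True statements: 2 (#1, #3).

2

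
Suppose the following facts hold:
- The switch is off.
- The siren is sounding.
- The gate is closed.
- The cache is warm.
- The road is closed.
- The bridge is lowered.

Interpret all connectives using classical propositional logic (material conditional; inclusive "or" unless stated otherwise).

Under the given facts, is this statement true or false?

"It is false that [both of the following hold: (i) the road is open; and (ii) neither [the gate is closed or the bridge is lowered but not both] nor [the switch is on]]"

True.

Let U = "the road is closed" (True), R = "the gate is open" (False), V = "the bridge is raised" (False), P = "the switch is on" (False).
Formalization: not (not U and ((not R xor not V) nor P))

not U = not True = False
not R = not False = True
not V = not False = True
not R xor not V = True xor True = False
(not R xor not V) nor P = False nor False = True
not U and ((not R xor not V) nor P) = False and True = False
not (not U and ((not R xor not V) nor P)) = not False = True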